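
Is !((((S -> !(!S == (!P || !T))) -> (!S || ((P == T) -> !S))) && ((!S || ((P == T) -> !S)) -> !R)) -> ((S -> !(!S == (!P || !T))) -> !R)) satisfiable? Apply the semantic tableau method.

Initial set: {T !((((S -> !(!S == (!P || !T))) -> (!S || ((P == T) -> !S))) && ((!S || ((P == T) -> !S)) -> !R)) -> ((S -> !(!S == (!P || !T))) -> !R))}.
T !((((S -> !(!S == (!P || !T))) -> (!S || ((P == T) -> !S))) && ((!S || ((P == T) -> !S)) -> !R)) -> ((S -> !(!S == (!P || !T))) -> !R)): α-rule — add T (((S -> !(!S == (!P || !T))) -> (!S || ((P == T) -> !S))) && ((!S || ((P == T) -> !S)) -> !R)), F ((S -> !(!S == (!P || !T))) -> !R).
T (((S -> !(!S == (!P || !T))) -> (!S || ((P == T) -> !S))) && ((!S || ((P == T) -> !S)) -> !R)): α-rule — add T ((S -> !(!S == (!P || !T))) -> (!S || ((P == T) -> !S))), T ((!S || ((P == T) -> !S)) -> !R).
F ((S -> !(!S == (!P || !T))) -> !R): α-rule — add T (S -> !(!S == (!P || !T))), F !R.
T ((S -> !(!S == (!P || !T))) -> (!S || ((P == T) -> !S))): β-rule — branch into F (S -> !(!S == (!P || !T)))  //  T (!S || ((P == T) -> !S)).
  branch 1 (add F (S -> !(!S == (!P || !T)))):
    F (S -> !(!S == (!P || !T))): α-rule — add T S, F !(!S == (!P || !T)).
    T ((!S || ((P == T) -> !S)) -> !R): β-rule — branch into F (!S || ((P == T) -> !S))  //  T !R.
      branch 1.1 (add F (!S || ((P == T) -> !S))):
        F (!S || ((P == T) -> !S)): α-rule — add F !S, F ((P == T) -> !S).
        F ((P == T) -> !S): α-rule — add T (P == T), F !S.
        T (S -> !(!S == (!P || !T))): β-rule — branch into F S  //  T !(!S == (!P || !T)).
          branch 1.1.1 (add F S):
            × closes — contains both S and !S.
          branch 1.1.2 (add T !(!S == (!P || !T))):
            F !(!S == (!P || !T)): β-rule — branch into T !S, T (!P || !T)  //  F !S, F (!P || !T).
              branch 1.1.2.1 (add T !S, T (!P || !T)):
                × closes — contains both S and !S.
              branch 1.1.2.2 (add F !S, F (!P || !T)):
                F (!P || !T): α-rule — add F !P, F !T.
                T (P == T): β-rule — branch into T P, T T  //  F P, F T.
                  branch 1.1.2.2.1 (add T P, T T):
                    T !(!S == (!P || !T)): β-rule — branch into T !S, F (!P || !T)  //  F !S, T (!P || !T).
                      branch 1.1.2.2.1.1 (add T !S, F (!P || !T)):
                        × closes — contains both S and !S.
                      branch 1.1.2.2.1.2 (add F !S, T (!P || !T)):
                        T (!P || !T): β-rule — branch into T !P  //  T !T.
                          branch 1.1.2.2.1.2.1 (add T !P):
                            × closes — contains both P and !P.
                          branch 1.1.2.2.1.2.2 (add T !T):
                            × closes — contains both T and !T.
                  branch 1.1.2.2.2 (add F P, F T):
                    × closes — contains both P and !P.
      branch 1.2 (add T !R):
        × closes — contains both R and !R.
  branch 2 (add T (!S || ((P == T) -> !S))):
    T ((!S || ((P == T) -> !S)) -> !R): β-rule — branch into F (!S || ((P == T) -> !S))  //  T !R.
      branch 2.1 (add F (!S || ((P == T) -> !S))):
        F (!S || ((P == T) -> !S)): α-rule — add F !S, F ((P == T) -> !S).
        F ((P == T) -> !S): α-rule — add T (P == T), F !S.
        T (S -> !(!S == (!P || !T))): β-rule — branch into F S  //  T !(!S == (!P || !T)).
          branch 2.1.1 (add F S):
            × closes — contains both S and !S.
          branch 2.1.2 (add T !(!S == (!P || !T))):
            T (!S || ((P == T) -> !S)): β-rule — branch into T !S  //  T ((P == T) -> !S).
              branch 2.1.2.1 (add T !S):
                × closes — contains both S and !S.
              branch 2.1.2.2 (add T ((P == T) -> !S)):
                T (P == T): β-rule — branch into T P, T T  //  F P, F T.
                  branch 2.1.2.2.1 (add T P, T T):
                    T !(!S == (!P || !T)): β-rule — branch into T !S, F (!P || !T)  //  F !S, T (!P || !T).
                      branch 2.1.2.2.1.1 (add T !S, F (!P || !T)):
                        × closes — contains both S and !S.
                      branch 2.1.2.2.1.2 (add F !S, T (!P || !T)):
                        T ((P == T) -> !S): β-rule — branch into F (P == T)  //  T !S.
                          branch 2.1.2.2.1.2.1 (add F (P == T)):
                            T (!P || !T): β-rule — branch into T !P  //  T !T.
                              branch 2.1.2.2.1.2.1.1 (add T !P):
                                × closes — contains both P and !P.
                              branch 2.1.2.2.1.2.1.2 (add T !T):
                                × closes — contains both T and !T.
                          branch 2.1.2.2.1.2.2 (add T !S):
                            × closes — contains both S and !S.
                  branch 2.1.2.2.2 (add F P, F T):
                    T !(!S == (!P || !T)): β-rule — branch into T !S, F (!P || !T)  //  F !S, T (!P || !T).
                      branch 2.1.2.2.2.1 (add T !S, F (!P || !T)):
                        × closes — contains both S and !S.
                      branch 2.1.2.2.2.2 (add F !S, T (!P || !T)):
                        T ((P == T) -> !S): β-rule — branch into F (P == T)  //  T !S.
                          branch 2.1.2.2.2.2.1 (add F (P == T)):
                            T (!P || !T): β-rule — branch into T !P  //  T !T.
                              branch 2.1.2.2.2.2.1.1 (add T !P):
                                F (P == T): β-rule — branch into T P, F T  //  F P, T T.
                                  branch 2.1.2.2.2.2.1.1.1 (add T P, F T):
                                    × closes — contains both P and !P.
                                  branch 2.1.2.2.2.2.1.1.2 (add F P, T T):
                                    × closes — contains both T and !T.
                              branch 2.1.2.2.2.2.1.2 (add T !T):
                                F (P == T): β-rule — branch into T P, F T  //  F P, T T.
                                  branch 2.1.2.2.2.2.1.2.1 (add T P, F T):
                                    × closes — contains both P and !P.
                                  branch 2.1.2.2.2.2.1.2.2 (add F P, T T):
                                    × closes — contains both T and !T.
                          branch 2.1.2.2.2.2.2 (add T !S):
                            × closes — contains both S and !S.
      branch 2.2 (add T !R):
        × closes — contains both R and !R.
All 20 branches close.
Every branch closed; the formula is unsatisfiable.

Unsatisfiable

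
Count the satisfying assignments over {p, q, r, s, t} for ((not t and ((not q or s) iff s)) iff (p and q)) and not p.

10

Initial set: {(((not t and ((not q or s) iff s)) iff (p and q)) and not p)}.
(((not t and ((not q or s) iff s)) iff (p and q)) and not p): α-rule — add ((not t and ((not q or s) iff s)) iff (p and q)), not p.
((not t and ((not q or s) iff s)) iff (p and q)): β-rule — branch into (not t and ((not q or s) iff s)), (p and q)  //  not (not t and ((not q or s) iff s)), not (p and q).
  branch 1 (add (not t and ((not q or s) iff s)), (p and q)):
    (not t and ((not q or s) iff s)): α-rule — add not t, ((not q or s) iff s).
    (p and q): α-rule — add p, q.
    × closes — contains both p and not p.
  branch 2 (add not (not t and ((not q or s) iff s)), not (p and q)):
    not (not t and ((not q or s) iff s)): β-rule — branch into not not t  //  not ((not q or s) iff s).
      branch 2.1 (add not not t):
        not (p and q): β-rule — branch into not p  //  not q.
          branch 2.1.1 (add not p):
            ○ open, literals {p=0, t=1}.
          branch 2.1.2 (add not q):
            ○ open, literals {p=0, q=0, t=1}.
      branch 2.2 (add not ((not q or s) iff s)):
        not (p and q): β-rule — branch into not p  //  not q.
          branch 2.2.1 (add not p):
            not ((not q or s) iff s): β-rule — branch into (not q or s), not s  //  not (not q or s), s.
              branch 2.2.1.1 (add (not q or s), not s):
                (not q or s): β-rule — branch into not q  //  s.
                  branch 2.2.1.1.1 (add not q):
                    ○ open, literals {p=0, q=0, s=0}.
                  branch 2.2.1.1.2 (add s):
                    × closes — contains both s and not s.
              branch 2.2.1.2 (add not (not q or s), s):
                not (not q or s): α-rule — add not not q, not s.
                × closes — contains both s and not s.
          branch 2.2.2 (add not q):
            not ((not q or s) iff s): β-rule — branch into (not q or s), not s  //  not (not q or s), s.
              branch 2.2.2.1 (add (not q or s), not s):
                (not q or s): β-rule — branch into not q  //  s.
                  branch 2.2.2.1.1 (add not q):
                    ○ open, literals {p=0, q=0, s=0}.
                  branch 2.2.2.1.2 (add s):
                    × closes — contains both s and not s.
              branch 2.2.2.2 (add not (not q or s), s):
                not (not q or s): α-rule — add not not q, not s.
                × closes — contains both q and not q.
5 branches closed, 4 open.
Each open branch fixes some atoms; the unmentioned ones are free. Counting distinct full assignments: branch {p=0, t=1} (q, r, s) contributes 8 new; branch {p=0, q=0, t=1} (r, s) contributes 0 new; branch {p=0, q=0, s=0} (r, t) contributes 2 new; branch {p=0, q=0, s=0} (r, t) contributes 0 new. Total: 10.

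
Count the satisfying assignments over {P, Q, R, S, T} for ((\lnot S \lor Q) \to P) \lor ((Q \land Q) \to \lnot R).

Initial set: {(((\lnot S \lor Q) \to P) \lor ((Q \land Q) \to \lnot R))}.
(((\lnot S \lor Q) \to P) \lor ((Q \land Q) \to \lnot R)): β-rule — branch into ((\lnot S \lor Q) \to P)  //  ((Q \land Q) \to \lnot R).
  branch 1 (add ((\lnot S \lor Q) \to P)):
    ((\lnot S \lor Q) \to P): β-rule — branch into \lnot (\lnot S \lor Q)  //  P.
      branch 1.1 (add \lnot (\lnot S \lor Q)):
        \lnot (\lnot S \lor Q): α-rule — add \lnot \lnot S, \lnot Q.
        ○ open, literals {Q=false, S=true}.
      branch 1.2 (add P):
        ○ open, literals {P=true}.
  branch 2 (add ((Q \land Q) \to \lnot R)):
    ((Q \land Q) \to \lnot R): β-rule — branch into \lnot (Q \land Q)  //  \lnot R.
      branch 2.1 (add \lnot (Q \land Q)):
        \lnot (Q \land Q): β-rule — branch into \lnot Q  //  \lnot Q.
          branch 2.1.1 (add \lnot Q):
            ○ open, literals {Q=false}.
          branch 2.1.2 (add \lnot Q):
            ○ open, literals {Q=false}.
      branch 2.2 (add \lnot R):
        ○ open, literals {R=false}.
0 branches closed, 5 open.
Each open branch fixes some atoms; the unmentioned ones are free. Counting distinct full assignments: branch {Q=false, S=true} (P, R, T) contributes 8 new; branch {P=true} (Q, R, S, T) contributes 12 new; branch {Q=false} (P, R, S, T) contributes 4 new; branch {Q=false} (P, R, S, T) contributes 0 new; branch {R=false} (P, Q, S, T) contributes 4 new. Total: 28.

28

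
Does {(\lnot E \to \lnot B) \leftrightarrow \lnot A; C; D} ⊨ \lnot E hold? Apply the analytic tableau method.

No

Initial set: {((\lnot E \to \lnot B) \leftrightarrow \lnot A); C; D; \lnot \lnot E}.
((\lnot E \to \lnot B) \leftrightarrow \lnot A): β-rule — branch into (\lnot E \to \lnot B), \lnot A  //  \lnot (\lnot E \to \lnot B), \lnot \lnot A.
  branch 1 (add (\lnot E \to \lnot B), \lnot A):
    (\lnot E \to \lnot B): β-rule — branch into \lnot \lnot E  //  \lnot B.
      branch 1.1 (add \lnot \lnot E):
        ○ open, literals {A=F, C=T, D=T, E=T}.
      branch 1.2 (add \lnot B):
        ○ open, literals {A=F, B=F, C=T, D=T, E=T}.
  branch 2 (add \lnot (\lnot E \to \lnot B), \lnot \lnot A):
    \lnot (\lnot E \to \lnot B): α-rule — add \lnot E, \lnot \lnot B.
    × closes — contains both E and \lnot E.
1 branch closed, 2 open.
An open branch gives a countermodel: A=F, C=T, D=T, E=T (unmentioned atoms arbitrary); the premises hold there but the conclusion fails.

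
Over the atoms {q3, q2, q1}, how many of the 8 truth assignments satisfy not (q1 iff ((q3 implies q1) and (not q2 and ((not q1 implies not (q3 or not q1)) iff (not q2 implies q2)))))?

Initial set: {not (q1 iff ((q3 implies q1) and (not q2 and ((not q1 implies not (q3 or not q1)) iff (not q2 implies q2)))))}.
not (q1 iff ((q3 implies q1) and (not q2 and ((not q1 implies not (q3 or not q1)) iff (not q2 implies q2))))): β-rule — branch into q1, not ((q3 implies q1) and (not q2 and ((not q1 implies not (q3 or not q1)) iff (not q2 implies q2))))  //  not q1, ((q3 implies q1) and (not q2 and ((not q1 implies not (q3 or not q1)) iff (not q2 implies q2)))).
  branch 1 (add q1, not ((q3 implies q1) and (not q2 and ((not q1 implies not (q3 or not q1)) iff (not q2 implies q2))))):
    not ((q3 implies q1) and (not q2 and ((not q1 implies not (q3 or not q1)) iff (not q2 implies q2)))): β-rule — branch into not (q3 implies q1)  //  not (not q2 and ((not q1 implies not (q3 or not q1)) iff (not q2 implies q2))).
      branch 1.1 (add not (q3 implies q1)):
        not (q3 implies q1): α-rule — add q3, not q1.
        × closes — contains both q1 and not q1.
      branch 1.2 (add not (not q2 and ((not q1 implies not (q3 or not q1)) iff (not q2 implies q2)))):
        not (not q2 and ((not q1 implies not (q3 or not q1)) iff (not q2 implies q2))): β-rule — branch into not not q2  //  not ((not q1 implies not (q3 or not q1)) iff (not q2 implies q2)).
          branch 1.2.1 (add not not q2):
            ○ open, literals {q1=true, q2=true}.
          branch 1.2.2 (add not ((not q1 implies not (q3 or not q1)) iff (not q2 implies q2))):
            not ((not q1 implies not (q3 or not q1)) iff (not q2 implies q2)): β-rule — branch into (not q1 implies not (q3 or not q1)), not (not q2 implies q2)  //  not (not q1 implies not (q3 or not q1)), (not q2 implies q2).
              branch 1.2.2.1 (add (not q1 implies not (q3 or not q1)), not (not q2 implies q2)):
                not (not q2 implies q2): α-rule — add not q2, not q2.
                (not q1 implies not (q3 or not q1)): β-rule — branch into not not q1  //  not (q3 or not q1).
                  branch 1.2.2.1.1 (add not not q1):
                    ○ open, literals {q1=true, q2=false}.
                  branch 1.2.2.1.2 (add not (q3 or not q1)):
                    not (q3 or not q1): α-rule — add not q3, not not q1.
                    ○ open, literals {q1=true, q2=false, q3=false}.
              branch 1.2.2.2 (add not (not q1 implies not (q3 or not q1)), (not q2 implies q2)):
                not (not q1 implies not (q3 or not q1)): α-rule — add not q1, not not (q3 or not q1).
                × closes — contains both q1 and not q1.
  branch 2 (add not q1, ((q3 implies q1) and (not q2 and ((not q1 implies not (q3 or not q1)) iff (not q2 implies q2))))):
    ((q3 implies q1) and (not q2 and ((not q1 implies not (q3 or not q1)) iff (not q2 implies q2)))): α-rule — add (q3 implies q1), (not q2 and ((not q1 implies not (q3 or not q1)) iff (not q2 implies q2))).
    (not q2 and ((not q1 implies not (q3 or not q1)) iff (not q2 implies q2))): α-rule — add not q2, ((not q1 implies not (q3 or not q1)) iff (not q2 implies q2)).
    (q3 implies q1): β-rule — branch into not q3  //  q1.
      branch 2.1 (add not q3):
        ((not q1 implies not (q3 or not q1)) iff (not q2 implies q2)): β-rule — branch into (not q1 implies not (q3 or not q1)), (not q2 implies q2)  //  not (not q1 implies not (q3 or not q1)), not (not q2 implies q2).
          branch 2.1.1 (add (not q1 implies not (q3 or not q1)), (not q2 implies q2)):
            (not q1 implies not (q3 or not q1)): β-rule — branch into not not q1  //  not (q3 or not q1).
              branch 2.1.1.1 (add not not q1):
                × closes — contains both q1 and not q1.
              branch 2.1.1.2 (add not (q3 or not q1)):
                not (q3 or not q1): α-rule — add not q3, not not q1.
                × closes — contains both q1 and not q1.
          branch 2.1.2 (add not (not q1 implies not (q3 or not q1)), not (not q2 implies q2)):
            not (not q1 implies not (q3 or not q1)): α-rule — add not q1, not not (q3 or not q1).
            not (not q2 implies q2): α-rule — add not q2, not q2.
            not not (q3 or not q1): β-rule — branch into q3  //  not q1.
              branch 2.1.2.1 (add q3):
                × closes — contains both q3 and not q3.
              branch 2.1.2.2 (add not q1):
                ○ open, literals {q1=false, q2=false, q3=false}.
      branch 2.2 (add q1):
        × closes — contains both q1 and not q1.
6 branches closed, 4 open.
Each open branch fixes some atoms; the unmentioned ones are free. Counting distinct full assignments: branch {q1=true, q2=true} (q3) contributes 2 new; branch {q1=true, q2=false} (q3) contributes 2 new; branch {q1=true, q2=false, q3=false} (none free) contributes 0 new; branch {q1=false, q2=false, q3=false} (none free) contributes 1 new. Total: 5.

5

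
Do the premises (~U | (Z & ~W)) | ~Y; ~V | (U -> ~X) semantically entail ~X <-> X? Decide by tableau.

Initial set: {((~U | (Z & ~W)) | ~Y); (~V | (U -> ~X)); ~(~X <-> X)}.
((~U | (Z & ~W)) | ~Y): β-rule — branch into (~U | (Z & ~W))  //  ~Y.
  branch 1 (add (~U | (Z & ~W))):
    (~V | (U -> ~X)): β-rule — branch into ~V  //  (U -> ~X).
      branch 1.1 (add ~V):
        ~(~X <-> X): β-rule — branch into ~X, ~X  //  ~~X, X.
          branch 1.1.1 (add ~X, ~X):
            (~U | (Z & ~W)): β-rule — branch into ~U  //  (Z & ~W).
              branch 1.1.1.1 (add ~U):
                ○ open, literals {U=false, V=false, X=false}.
              branch 1.1.1.2 (add (Z & ~W)):
                (Z & ~W): α-rule — add Z, ~W.
                ○ open, literals {V=false, W=false, X=false, Z=true}.
          branch 1.1.2 (add ~~X, X):
            (~U | (Z & ~W)): β-rule — branch into ~U  //  (Z & ~W).
              branch 1.1.2.1 (add ~U):
                ○ open, literals {U=false, V=false, X=true}.
              branch 1.1.2.2 (add (Z & ~W)):
                (Z & ~W): α-rule — add Z, ~W.
                ○ open, literals {V=false, W=false, X=true, Z=true}.
      branch 1.2 (add (U -> ~X)):
        ~(~X <-> X): β-rule — branch into ~X, ~X  //  ~~X, X.
          branch 1.2.1 (add ~X, ~X):
            (~U | (Z & ~W)): β-rule — branch into ~U  //  (Z & ~W).
              branch 1.2.1.1 (add ~U):
                (U -> ~X): β-rule — branch into ~U  //  ~X.
                  branch 1.2.1.1.1 (add ~U):
                    ○ open, literals {U=false, X=false}.
                  branch 1.2.1.1.2 (add ~X):
                    ○ open, literals {U=false, X=false}.
              branch 1.2.1.2 (add (Z & ~W)):
                (Z & ~W): α-rule — add Z, ~W.
                (U -> ~X): β-rule — branch into ~U  //  ~X.
                  branch 1.2.1.2.1 (add ~U):
                    ○ open, literals {U=false, W=false, X=false, Z=true}.
                  branch 1.2.1.2.2 (add ~X):
                    ○ open, literals {W=false, X=false, Z=true}.
          branch 1.2.2 (add ~~X, X):
            (~U | (Z & ~W)): β-rule — branch into ~U  //  (Z & ~W).
              branch 1.2.2.1 (add ~U):
                (U -> ~X): β-rule — branch into ~U  //  ~X.
                  branch 1.2.2.1.1 (add ~U):
                    ○ open, literals {U=false, X=true}.
                  branch 1.2.2.1.2 (add ~X):
                    × closes — contains both X and ~X.
              branch 1.2.2.2 (add (Z & ~W)):
                (Z & ~W): α-rule — add Z, ~W.
                (U -> ~X): β-rule — branch into ~U  //  ~X.
                  branch 1.2.2.2.1 (add ~U):
                    ○ open, literals {U=false, W=false, X=true, Z=true}.
                  branch 1.2.2.2.2 (add ~X):
                    × closes — contains both X and ~X.
  branch 2 (add ~Y):
    (~V | (U -> ~X)): β-rule — branch into ~V  //  (U -> ~X).
      branch 2.1 (add ~V):
        ~(~X <-> X): β-rule — branch into ~X, ~X  //  ~~X, X.
          branch 2.1.1 (add ~X, ~X):
            ○ open, literals {V=false, X=false, Y=false}.
          branch 2.1.2 (add ~~X, X):
            ○ open, literals {V=false, X=true, Y=false}.
      branch 2.2 (add (U -> ~X)):
        ~(~X <-> X): β-rule — branch into ~X, ~X  //  ~~X, X.
          branch 2.2.1 (add ~X, ~X):
            (U -> ~X): β-rule — branch into ~U  //  ~X.
              branch 2.2.1.1 (add ~U):
                ○ open, literals {U=false, X=false, Y=false}.
              branch 2.2.1.2 (add ~X):
                ○ open, literals {X=false, Y=false}.
          branch 2.2.2 (add ~~X, X):
            (U -> ~X): β-rule — branch into ~U  //  ~X.
              branch 2.2.2.1 (add ~U):
                ○ open, literals {U=false, X=true, Y=false}.
              branch 2.2.2.2 (add ~X):
                × closes — contains both X and ~X.
3 branches closed, 15 open.
An open branch gives a countermodel: U=false, V=false, X=false (unmentioned atoms arbitrary); the premises hold there but the conclusion fails.

No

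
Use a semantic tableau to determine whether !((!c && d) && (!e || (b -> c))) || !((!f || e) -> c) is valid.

Not valid

Assume the negation and expand:
Initial set: {!(!((!c && d) && (!e || (b -> c))) || !((!f || e) -> c))}.
!(!((!c && d) && (!e || (b -> c))) || !((!f || e) -> c)): α-rule — add !!((!c && d) && (!e || (b -> c))), !!((!f || e) -> c).
!!((!c && d) && (!e || (b -> c))): α-rule — add (!c && d), (!e || (b -> c)).
(!c && d): α-rule — add !c, d.
!!((!f || e) -> c): β-rule — branch into !(!f || e)  //  c.
  branch 1 (add !(!f || e)):
    !(!f || e): α-rule — add !!f, !e.
    (!e || (b -> c)): β-rule — branch into !e  //  (b -> c).
      branch 1.1 (add !e):
        ○ open, literals {c=0, d=1, e=0, f=1}.
      branch 1.2 (add (b -> c)):
        (b -> c): β-rule — branch into !b  //  c.
          branch 1.2.1 (add !b):
            ○ open, literals {b=0, c=0, d=1, e=0, f=1}.
          branch 1.2.2 (add c):
            × closes — contains both c and !c.
  branch 2 (add c):
    × closes — contains both c and !c.
2 branches closed, 2 open.
An open branch gives a countermodel: c=0, d=1, e=0, f=1 (unmentioned atoms arbitrary); under it the original formula is false.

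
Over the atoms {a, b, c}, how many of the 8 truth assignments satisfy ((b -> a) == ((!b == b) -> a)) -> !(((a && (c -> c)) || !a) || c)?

2

Initial set: {(((b -> a) == ((!b == b) -> a)) -> !(((a && (c -> c)) || !a) || c))}.
(((b -> a) == ((!b == b) -> a)) -> !(((a && (c -> c)) || !a) || c)): β-rule — branch into !((b -> a) == ((!b == b) -> a))  //  !(((a && (c -> c)) || !a) || c).
  branch 1 (add !((b -> a) == ((!b == b) -> a))):
    !((b -> a) == ((!b == b) -> a)): β-rule — branch into (b -> a), !((!b == b) -> a)  //  !(b -> a), ((!b == b) -> a).
      branch 1.1 (add (b -> a), !((!b == b) -> a)):
        !((!b == b) -> a): α-rule — add (!b == b), !a.
        (b -> a): β-rule — branch into !b  //  a.
          branch 1.1.1 (add !b):
            (!b == b): β-rule — branch into !b, b  //  !!b, !b.
              branch 1.1.1.1 (add !b, b):
                × closes — contains both b and !b.
              branch 1.1.1.2 (add !!b, !b):
                × closes — contains both b and !b.
          branch 1.1.2 (add a):
            × closes — contains both a and !a.
      branch 1.2 (add !(b -> a), ((!b == b) -> a)):
        !(b -> a): α-rule — add b, !a.
        ((!b == b) -> a): β-rule — branch into !(!b == b)  //  a.
          branch 1.2.1 (add !(!b == b)):
            !(!b == b): β-rule — branch into !b, !b  //  !!b, b.
              branch 1.2.1.1 (add !b, !b):
                × closes — contains both b and !b.
              branch 1.2.1.2 (add !!b, b):
                ○ open, literals {a=F, b=T}.
          branch 1.2.2 (add a):
            × closes — contains both a and !a.
  branch 2 (add !(((a && (c -> c)) || !a) || c)):
    !(((a && (c -> c)) || !a) || c): α-rule — add !((a && (c -> c)) || !a), !c.
    !((a && (c -> c)) || !a): α-rule — add !(a && (c -> c)), !!a.
    !(a && (c -> c)): β-rule — branch into !a  //  !(c -> c).
      branch 2.1 (add !a):
        × closes — contains both a and !a.
      branch 2.2 (add !(c -> c)):
        !(c -> c): α-rule — add c, !c.
        × closes — contains both c and !c.
7 branches closed, 1 open.
Each open branch fixes some atoms; the unmentioned ones are free. Counting distinct full assignments: branch {a=F, b=T} (c) contributes 2 new. Total: 2.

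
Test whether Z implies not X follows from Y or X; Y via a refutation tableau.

Initial set: {T (Y or X); T Y; F (Z implies not X)}.
F (Z implies not X): α-rule — add T Z, F not X.
T (Y or X): β-rule — branch into T Y  //  T X.
  branch 1 (add T Y):
    ○ open, literals {X=1, Y=1, Z=1}.
  branch 2 (add T X):
    ○ open, literals {X=1, Y=1, Z=1}.
0 branches closed, 2 open.
An open branch gives a countermodel: X=1, Y=1, Z=1 (unmentioned atoms arbitrary); the premises hold there but the conclusion fails.

No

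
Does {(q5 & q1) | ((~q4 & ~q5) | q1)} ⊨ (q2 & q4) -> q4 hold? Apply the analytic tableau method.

Yes

Initial set: {((q5 & q1) | ((~q4 & ~q5) | q1)); ~((q2 & q4) -> q4)}.
~((q2 & q4) -> q4): α-rule — add (q2 & q4), ~q4.
(q2 & q4): α-rule — add q2, q4.
× closes — contains both q4 and ~q4.
All 1 branch closes.
Every branch closed, so the premises entail the conclusion.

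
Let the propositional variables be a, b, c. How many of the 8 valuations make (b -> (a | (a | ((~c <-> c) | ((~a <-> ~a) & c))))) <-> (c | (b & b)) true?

Initial set: {((b -> (a | (a | ((~c <-> c) | ((~a <-> ~a) & c))))) <-> (c | (b & b)))}.
((b -> (a | (a | ((~c <-> c) | ((~a <-> ~a) & c))))) <-> (c | (b & b))): β-rule — branch into (b -> (a | (a | ((~c <-> c) | ((~a <-> ~a) & c))))), (c | (b & b))  //  ~(b -> (a | (a | ((~c <-> c) | ((~a <-> ~a) & c))))), ~(c | (b & b)).
  branch 1 (add (b -> (a | (a | ((~c <-> c) | ((~a <-> ~a) & c))))), (c | (b & b))):
    (b -> (a | (a | ((~c <-> c) | ((~a <-> ~a) & c))))): β-rule — branch into ~b  //  (a | (a | ((~c <-> c) | ((~a <-> ~a) & c)))).
      branch 1.1 (add ~b):
        (c | (b & b)): β-rule — branch into c  //  (b & b).
          branch 1.1.1 (add c):
            ○ open, literals {b=F, c=T}.
          branch 1.1.2 (add (b & b)):
            (b & b): α-rule — add b, b.
            × closes — contains both b and ~b.
      branch 1.2 (add (a | (a | ((~c <-> c) | ((~a <-> ~a) & c))))):
        (c | (b & b)): β-rule — branch into c  //  (b & b).
          branch 1.2.1 (add c):
            (a | (a | ((~c <-> c) | ((~a <-> ~a) & c)))): β-rule — branch into a  //  (a | ((~c <-> c) | ((~a <-> ~a) & c))).
              branch 1.2.1.1 (add a):
                ○ open, literals {a=T, c=T}.
              branch 1.2.1.2 (add (a | ((~c <-> c) | ((~a <-> ~a) & c)))):
                (a | ((~c <-> c) | ((~a <-> ~a) & c))): β-rule — branch into a  //  ((~c <-> c) | ((~a <-> ~a) & c)).
                  branch 1.2.1.2.1 (add a):
                    ○ open, literals {a=T, c=T}.
                  branch 1.2.1.2.2 (add ((~c <-> c) | ((~a <-> ~a) & c))):
                    ((~c <-> c) | ((~a <-> ~a) & c)): β-rule — branch into (~c <-> c)  //  ((~a <-> ~a) & c).
                      branch 1.2.1.2.2.1 (add (~c <-> c)):
                        (~c <-> c): β-rule — branch into ~c, c  //  ~~c, ~c.
                          branch 1.2.1.2.2.1.1 (add ~c, c):
                            × closes — contains both c and ~c.
                          branch 1.2.1.2.2.1.2 (add ~~c, ~c):
                            × closes — contains both c and ~c.
                      branch 1.2.1.2.2.2 (add ((~a <-> ~a) & c)):
                        ((~a <-> ~a) & c): α-rule — add (~a <-> ~a), c.
                        (~a <-> ~a): β-rule — branch into ~a, ~a  //  ~~a, ~~a.
                          branch 1.2.1.2.2.2.1 (add ~a, ~a):
                            ○ open, literals {a=F, c=T}.
                          branch 1.2.1.2.2.2.2 (add ~~a, ~~a):
                            ○ open, literals {a=T, c=T}.
          branch 1.2.2 (add (b & b)):
            (b & b): α-rule — add b, b.
            (a | (a | ((~c <-> c) | ((~a <-> ~a) & c)))): β-rule — branch into a  //  (a | ((~c <-> c) | ((~a <-> ~a) & c))).
              branch 1.2.2.1 (add a):
                ○ open, literals {a=T, b=T}.
              branch 1.2.2.2 (add (a | ((~c <-> c) | ((~a <-> ~a) & c)))):
                (a | ((~c <-> c) | ((~a <-> ~a) & c))): β-rule — branch into a  //  ((~c <-> c) | ((~a <-> ~a) & c)).
                  branch 1.2.2.2.1 (add a):
                    ○ open, literals {a=T, b=T}.
                  branch 1.2.2.2.2 (add ((~c <-> c) | ((~a <-> ~a) & c))):
                    ((~c <-> c) | ((~a <-> ~a) & c)): β-rule — branch into (~c <-> c)  //  ((~a <-> ~a) & c).
                      branch 1.2.2.2.2.1 (add (~c <-> c)):
                        (~c <-> c): β-rule — branch into ~c, c  //  ~~c, ~c.
                          branch 1.2.2.2.2.1.1 (add ~c, c):
                            × closes — contains both c and ~c.
                          branch 1.2.2.2.2.1.2 (add ~~c, ~c):
                            × closes — contains both c and ~c.
                      branch 1.2.2.2.2.2 (add ((~a <-> ~a) & c)):
                        ((~a <-> ~a) & c): α-rule — add (~a <-> ~a), c.
                        (~a <-> ~a): β-rule — branch into ~a, ~a  //  ~~a, ~~a.
                          branch 1.2.2.2.2.2.1 (add ~a, ~a):
                            ○ open, literals {a=F, b=T, c=T}.
                          branch 1.2.2.2.2.2.2 (add ~~a, ~~a):
                            ○ open, literals {a=T, b=T, c=T}.
  branch 2 (add ~(b -> (a | (a | ((~c <-> c) | ((~a <-> ~a) & c))))), ~(c | (b & b))):
    ~(b -> (a | (a | ((~c <-> c) | ((~a <-> ~a) & c))))): α-rule — add b, ~(a | (a | ((~c <-> c) | ((~a <-> ~a) & c)))).
    ~(c | (b & b)): α-rule — add ~c, ~(b & b).
    ~(a | (a | ((~c <-> c) | ((~a <-> ~a) & c)))): α-rule — add ~a, ~(a | ((~c <-> c) | ((~a <-> ~a) & c))).
    ~(a | ((~c <-> c) | ((~a <-> ~a) & c))): α-rule — add ~a, ~((~c <-> c) | ((~a <-> ~a) & c)).
    ~((~c <-> c) | ((~a <-> ~a) & c)): α-rule — add ~(~c <-> c), ~((~a <-> ~a) & c).
    ~(b & b): β-rule — branch into ~b  //  ~b.
      branch 2.1 (add ~b):
        × closes — contains both b and ~b.
      branch 2.2 (add ~b):
        × closes — contains both b and ~b.
7 branches closed, 9 open.
Each open branch fixes some atoms; the unmentioned ones are free. Counting distinct full assignments: branch {b=F, c=T} (a) contributes 2 new; branch {a=T, c=T} (b) contributes 1 new; branch {a=T, c=T} (b) contributes 0 new; branch {a=F, c=T} (b) contributes 1 new; branch {a=T, c=T} (b) contributes 0 new; branch {a=T, b=T} (c) contributes 1 new; branch {a=T, b=T} (c) contributes 0 new; branch {a=F, b=T, c=T} (none free) contributes 0 new; branch {a=T, b=T, c=T} (none free) contributes 0 new. Total: 5.

5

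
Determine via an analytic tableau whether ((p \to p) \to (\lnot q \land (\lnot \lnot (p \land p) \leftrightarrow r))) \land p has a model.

Initial set: {(((p \to p) \to (\lnot q \land (\lnot \lnot (p \land p) \leftrightarrow r))) \land p)}.
(((p \to p) \to (\lnot q \land (\lnot \lnot (p \land p) \leftrightarrow r))) \land p): α-rule — add ((p \to p) \to (\lnot q \land (\lnot \lnot (p \land p) \leftrightarrow r))), p.
((p \to p) \to (\lnot q \land (\lnot \lnot (p \land p) \leftrightarrow r))): β-rule — branch into \lnot (p \to p)  //  (\lnot q \land (\lnot \lnot (p \land p) \leftrightarrow r)).
  branch 1 (add \lnot (p \to p)):
    \lnot (p \to p): α-rule — add p, \lnot p.
    × closes — contains both p and \lnot p.
  branch 2 (add (\lnot q \land (\lnot \lnot (p \land p) \leftrightarrow r))):
    (\lnot q \land (\lnot \lnot (p \land p) \leftrightarrow r)): α-rule — add \lnot q, (\lnot \lnot (p \land p) \leftrightarrow r).
    (\lnot \lnot (p \land p) \leftrightarrow r): β-rule — branch into \lnot \lnot (p \land p), r  //  \lnot \lnot \lnot (p \land p), \lnot r.
      branch 2.1 (add \lnot \lnot (p \land p), r):
        \lnot \lnot (p \land p): drop double negation, giving (p \land p).
        (p \land p): α-rule — add p, p.
        ○ open, literals {p=true, q=false, r=true}.
      branch 2.2 (add \lnot \lnot \lnot (p \land p), \lnot r):
        \lnot \lnot \lnot (p \land p): drop double negation, giving \lnot (p \land p).
        \lnot (p \land p): β-rule — branch into \lnot p  //  \lnot p.
          branch 2.2.1 (add \lnot p):
            × closes — contains both p and \lnot p.
          branch 2.2.2 (add \lnot p):
            × closes — contains both p and \lnot p.
3 branches closed, 1 open.
An open branch gives a satisfying assignment: p=true, q=false, r=true.

Satisfiable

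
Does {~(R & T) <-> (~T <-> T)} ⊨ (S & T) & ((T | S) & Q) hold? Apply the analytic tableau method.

No

Initial set: {(~(R & T) <-> (~T <-> T)); ~((S & T) & ((T | S) & Q))}.
(~(R & T) <-> (~T <-> T)): β-rule — branch into ~(R & T), (~T <-> T)  //  ~~(R & T), ~(~T <-> T).
  branch 1 (add ~(R & T), (~T <-> T)):
    ~((S & T) & ((T | S) & Q)): β-rule — branch into ~(S & T)  //  ~((T | S) & Q).
      branch 1.1 (add ~(S & T)):
        ~(R & T): β-rule — branch into ~R  //  ~T.
          branch 1.1.1 (add ~R):
            (~T <-> T): β-rule — branch into ~T, T  //  ~~T, ~T.
              branch 1.1.1.1 (add ~T, T):
                × closes — contains both T and ~T.
              branch 1.1.1.2 (add ~~T, ~T):
                × closes — contains both T and ~T.
          branch 1.1.2 (add ~T):
            (~T <-> T): β-rule — branch into ~T, T  //  ~~T, ~T.
              branch 1.1.2.1 (add ~T, T):
                × closes — contains both T and ~T.
              branch 1.1.2.2 (add ~~T, ~T):
                × closes — contains both T and ~T.
      branch 1.2 (add ~((T | S) & Q)):
        ~(R & T): β-rule — branch into ~R  //  ~T.
          branch 1.2.1 (add ~R):
            (~T <-> T): β-rule — branch into ~T, T  //  ~~T, ~T.
              branch 1.2.1.1 (add ~T, T):
                × closes — contains both T and ~T.
              branch 1.2.1.2 (add ~~T, ~T):
                × closes — contains both T and ~T.
          branch 1.2.2 (add ~T):
            (~T <-> T): β-rule — branch into ~T, T  //  ~~T, ~T.
              branch 1.2.2.1 (add ~T, T):
                × closes — contains both T and ~T.
              branch 1.2.2.2 (add ~~T, ~T):
                × closes — contains both T and ~T.
  branch 2 (add ~~(R & T), ~(~T <-> T)):
    ~~(R & T): α-rule — add R, T.
    ~((S & T) & ((T | S) & Q)): β-rule — branch into ~(S & T)  //  ~((T | S) & Q).
      branch 2.1 (add ~(S & T)):
        ~(~T <-> T): β-rule — branch into ~T, ~T  //  ~~T, T.
          branch 2.1.1 (add ~T, ~T):
            × closes — contains both T and ~T.
          branch 2.1.2 (add ~~T, T):
            ~(S & T): β-rule — branch into ~S  //  ~T.
              branch 2.1.2.1 (add ~S):
                ○ open, literals {R=1, S=0, T=1}.
              branch 2.1.2.2 (add ~T):
                × closes — contains both T and ~T.
      branch 2.2 (add ~((T | S) & Q)):
        ~(~T <-> T): β-rule — branch into ~T, ~T  //  ~~T, T.
          branch 2.2.1 (add ~T, ~T):
            × closes — contains both T and ~T.
          branch 2.2.2 (add ~~T, T):
            ~((T | S) & Q): β-rule — branch into ~(T | S)  //  ~Q.
              branch 2.2.2.1 (add ~(T | S)):
                ~(T | S): α-rule — add ~T, ~S.
                × closes — contains both T and ~T.
              branch 2.2.2.2 (add ~Q):
                ○ open, literals {Q=0, R=1, T=1}.
12 branches closed, 2 open.
An open branch gives a countermodel: R=1, S=0, T=1 (unmentioned atoms arbitrary); the premises hold there but the conclusion fails.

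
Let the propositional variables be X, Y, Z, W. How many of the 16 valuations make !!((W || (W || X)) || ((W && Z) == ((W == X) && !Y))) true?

14

Initial set: {T !!((W || (W || X)) || ((W && Z) == ((W == X) && !Y)))}.
T !!((W || (W || X)) || ((W && Z) == ((W == X) && !Y))): drop double negation, giving T ((W || (W || X)) || ((W && Z) == ((W == X) && !Y))).
T ((W || (W || X)) || ((W && Z) == ((W == X) && !Y))): β-rule — branch into T (W || (W || X))  //  T ((W && Z) == ((W == X) && !Y)).
  branch 1 (add T (W || (W || X))):
    T (W || (W || X)): β-rule — branch into T W  //  T (W || X).
      branch 1.1 (add T W):
        ○ open, literals {W=true}.
      branch 1.2 (add T (W || X)):
        T (W || X): β-rule — branch into T W  //  T X.
          branch 1.2.1 (add T W):
            ○ open, literals {W=true}.
          branch 1.2.2 (add T X):
            ○ open, literals {X=true}.
  branch 2 (add T ((W && Z) == ((W == X) && !Y))):
    T ((W && Z) == ((W == X) && !Y)): β-rule — branch into T (W && Z), T ((W == X) && !Y)  //  F (W && Z), F ((W == X) && !Y).
      branch 2.1 (add T (W && Z), T ((W == X) && !Y)):
        T (W && Z): α-rule — add T W, T Z.
        T ((W == X) && !Y): α-rule — add T (W == X), T !Y.
        T (W == X): β-rule — branch into T W, T X  //  F W, F X.
          branch 2.1.1 (add T W, T X):
            ○ open, literals {W=true, X=true, Y=false, Z=true}.
          branch 2.1.2 (add F W, F X):
            × closes — contains both W and !W.
      branch 2.2 (add F (W && Z), F ((W == X) && !Y)):
        F (W && Z): β-rule — branch into F W  //  F Z.
          branch 2.2.1 (add F W):
            F ((W == X) && !Y): β-rule — branch into F (W == X)  //  F !Y.
              branch 2.2.1.1 (add F (W == X)):
                F (W == X): β-rule — branch into T W, F X  //  F W, T X.
                  branch 2.2.1.1.1 (add T W, F X):
                    × closes — contains both W and !W.
                  branch 2.2.1.1.2 (add F W, T X):
                    ○ open, literals {W=false, X=true}.
              branch 2.2.1.2 (add F !Y):
                ○ open, literals {W=false, Y=true}.
          branch 2.2.2 (add F Z):
            F ((W == X) && !Y): β-rule — branch into F (W == X)  //  F !Y.
              branch 2.2.2.1 (add F (W == X)):
                F (W == X): β-rule — branch into T W, F X  //  F W, T X.
                  branch 2.2.2.1.1 (add T W, F X):
                    ○ open, literals {W=true, X=false, Z=false}.
                  branch 2.2.2.1.2 (add F W, T X):
                    ○ open, literals {W=false, X=true, Z=false}.
              branch 2.2.2.2 (add F !Y):
                ○ open, literals {Y=true, Z=false}.
2 branches closed, 9 open.
Each open branch fixes some atoms; the unmentioned ones are free. Counting distinct full assignments: branch {W=true} (X, Y, Z) contributes 8 new; branch {W=true} (X, Y, Z) contributes 0 new; branch {X=true} (Y, Z, W) contributes 4 new; branch {W=true, X=true, Y=false, Z=true} (none free) contributes 0 new; branch {W=false, X=true} (Y, Z) contributes 0 new; branch {W=false, Y=true} (X, Z) contributes 2 new; branch {W=true, X=false, Z=false} (Y) contributes 0 new; branch {W=false, X=true, Z=false} (Y) contributes 0 new; branch {Y=true, Z=false} (X, W) contributes 0 new. Total: 14.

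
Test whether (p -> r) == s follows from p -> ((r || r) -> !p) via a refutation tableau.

Initial set: {(p -> ((r || r) -> !p)); !((p -> r) == s)}.
(p -> ((r || r) -> !p)): β-rule — branch into !p  //  ((r || r) -> !p).
  branch 1 (add !p):
    !((p -> r) == s): β-rule — branch into (p -> r), !s  //  !(p -> r), s.
      branch 1.1 (add (p -> r), !s):
        (p -> r): β-rule — branch into !p  //  r.
          branch 1.1.1 (add !p):
            ○ open, literals {p=F, s=F}.
          branch 1.1.2 (add r):
            ○ open, literals {p=F, r=T, s=F}.
      branch 1.2 (add !(p -> r), s):
        !(p -> r): α-rule — add p, !r.
        × closes — contains both p and !p.
  branch 2 (add ((r || r) -> !p)):
    !((p -> r) == s): β-rule — branch into (p -> r), !s  //  !(p -> r), s.
      branch 2.1 (add (p -> r), !s):
        ((r || r) -> !p): β-rule — branch into !(r || r)  //  !p.
          branch 2.1.1 (add !(r || r)):
            !(r || r): α-rule — add !r, !r.
            (p -> r): β-rule — branch into !p  //  r.
              branch 2.1.1.1 (add !p):
                ○ open, literals {p=F, r=F, s=F}.
              branch 2.1.1.2 (add r):
                × closes — contains both r and !r.
          branch 2.1.2 (add !p):
            (p -> r): β-rule — branch into !p  //  r.
              branch 2.1.2.1 (add !p):
                ○ open, literals {p=F, s=F}.
              branch 2.1.2.2 (add r):
                ○ open, literals {p=F, r=T, s=F}.
      branch 2.2 (add !(p -> r), s):
        !(p -> r): α-rule — add p, !r.
        ((r || r) -> !p): β-rule — branch into !(r || r)  //  !p.
          branch 2.2.1 (add !(r || r)):
            !(r || r): α-rule — add !r, !r.
            ○ open, literals {p=T, r=F, s=T}.
          branch 2.2.2 (add !p):
            × closes — contains both p and !p.
3 branches closed, 6 open.
An open branch gives a countermodel: p=F, s=F (unmentioned atoms arbitrary); the premises hold there but the conclusion fails.

No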